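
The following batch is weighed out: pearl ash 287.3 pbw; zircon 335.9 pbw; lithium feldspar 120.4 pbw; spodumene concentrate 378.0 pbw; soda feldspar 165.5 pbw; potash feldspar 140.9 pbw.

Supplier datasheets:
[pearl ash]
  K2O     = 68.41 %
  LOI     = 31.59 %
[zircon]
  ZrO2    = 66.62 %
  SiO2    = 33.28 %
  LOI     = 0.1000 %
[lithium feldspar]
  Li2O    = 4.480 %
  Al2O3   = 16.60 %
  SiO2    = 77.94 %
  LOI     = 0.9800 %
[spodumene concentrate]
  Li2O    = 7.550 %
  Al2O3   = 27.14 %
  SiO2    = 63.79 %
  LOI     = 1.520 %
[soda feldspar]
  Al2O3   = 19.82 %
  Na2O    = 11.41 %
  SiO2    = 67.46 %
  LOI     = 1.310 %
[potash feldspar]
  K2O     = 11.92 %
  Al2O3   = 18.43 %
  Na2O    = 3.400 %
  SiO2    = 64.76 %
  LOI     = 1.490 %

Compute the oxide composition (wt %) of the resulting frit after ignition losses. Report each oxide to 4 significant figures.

Glass mass = 1326 pbw (batch 1428 − LOI 102.3).
Composition: Li2O 2.560%, K2O 16.09%, ZrO2 16.88%, Al2O3 13.68%, Na2O 1.786%, SiO2 49.00%

Mid-chain values are shown, rounded to four significant digits, in the working. All arithmetic keeps full precision in every operation — each reported number includes exactly one rounding — derived quantities (LOI, six oxide percentages, glass mass, totals, the yield) are carried at exact precision from the weighed amounts per 1326 pbw of glass, as quoted within the problem or the answer.
Delivered oxide masses:
  Li2O: 120.4·0.04480 + 378.0·0.07550 = 33.93 pbw
  K2O: 287.3·0.6841 + 140.9·0.1192 = 213.3 pbw
  ZrO2: 335.9·0.6662 = 223.8 pbw
  Al2O3: 120.4·0.1660 + 378.0·0.2714 + 165.5·0.1982 + 140.9·0.1843 = 181.3 pbw
  Na2O: 165.5·0.1141 + 140.9·0.03400 = 23.67 pbw
  SiO2: 335.9·0.3328 + 120.4·0.7794 + 378.0·0.6379 + 165.5·0.6746 + 140.9·0.6476 = 649.6 pbw
LOI: 287.3·0.3159 + 335.9·0.001000 + 120.4·0.009800 + 378.0·0.01520 + 165.5·0.01310 + 140.9·0.01490 = 102.3 pbw
The glass mass, total less LOI, = 1428 − 102.3 = 1326 pbw (equal to the oxide-mass sum)
oxide / glass × 100 gives the wt %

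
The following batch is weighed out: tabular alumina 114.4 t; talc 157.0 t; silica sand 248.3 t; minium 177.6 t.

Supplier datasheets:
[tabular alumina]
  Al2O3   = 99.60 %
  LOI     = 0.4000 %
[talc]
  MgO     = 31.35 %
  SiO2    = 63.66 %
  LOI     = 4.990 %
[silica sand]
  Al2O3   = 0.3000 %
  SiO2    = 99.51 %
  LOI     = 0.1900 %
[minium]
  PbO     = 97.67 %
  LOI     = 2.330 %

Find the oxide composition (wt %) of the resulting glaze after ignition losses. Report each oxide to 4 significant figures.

Glass mass = 684.4 t (batch 697.3 − LOI 12.90).
Composition: PbO 25.35%, Al2O3 16.76%, MgO 7.192%, SiO2 50.71%

The working math maintains exact precision end to end. Values along the way are shown rounded to four significant figures between the steps — every reported number is rounded just once; derived quantities, which include the yield, the four compositions, the totals, LOI, glass mass, are computed at full float precision, as written in the problem or the answer, using the weight values per 684.4 t of glass.
Oxide-by-oxide delivered mass:
  PbO: 177.6·0.9767 = 173.5 t
  Al2O3: 114.4·0.9960 + 248.3·0.003000 = 114.7 t
  MgO: 157.0·0.3135 = 49.22 t
  SiO2: 157.0·0.6366 + 248.3·0.9951 = 347.0 t
LOI: 114.4·0.004000 + 157.0·0.04990 + 248.3·0.001900 + 177.6·0.02330 = 12.90 t
Net of LOI, the glass mass = 697.3 − 12.90 = 684.4 t (= Σ oxide masses)
wt % = 100 × oxide mass / glass mass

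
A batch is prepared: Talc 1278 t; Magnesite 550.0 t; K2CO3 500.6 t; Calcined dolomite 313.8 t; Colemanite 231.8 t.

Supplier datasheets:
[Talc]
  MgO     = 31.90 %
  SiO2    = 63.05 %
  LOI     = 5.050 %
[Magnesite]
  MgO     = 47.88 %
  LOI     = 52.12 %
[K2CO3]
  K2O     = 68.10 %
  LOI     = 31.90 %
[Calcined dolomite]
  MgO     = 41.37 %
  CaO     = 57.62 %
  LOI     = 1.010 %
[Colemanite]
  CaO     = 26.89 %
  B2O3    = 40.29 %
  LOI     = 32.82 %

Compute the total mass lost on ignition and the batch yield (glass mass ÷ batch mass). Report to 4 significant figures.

LOI loss = 590.1 t; glass = 2284 t; yield = 79.47%

In-progress results are printed (rounded to 4 significant digits) alongside each step. Every computation maintains exact precision through the solve — every reported figure sees exactly one rounding — the derived quantities (five oxide percentages, LOI, glass mass, totals, the yield) are rebuilt in exact precision starting from the weights on 2284 t of glass, as quoted within the problem or answer text.
LOI of each material in turn:
  Talc: 1278 × 0.05050 = 64.54 t
  Magnesite: 550.0 × 0.5212 = 286.7 t
  K2CO3: 500.6 × 0.3190 = 159.7 t
  Calcined dolomite: 313.8 × 0.01010 = 3.169 t
  Colemanite: 231.8 × 0.3282 = 76.08 t
Total LOI = 590.1 t
Glass = batch − LOI = 2874 − 590.1 = 2284 t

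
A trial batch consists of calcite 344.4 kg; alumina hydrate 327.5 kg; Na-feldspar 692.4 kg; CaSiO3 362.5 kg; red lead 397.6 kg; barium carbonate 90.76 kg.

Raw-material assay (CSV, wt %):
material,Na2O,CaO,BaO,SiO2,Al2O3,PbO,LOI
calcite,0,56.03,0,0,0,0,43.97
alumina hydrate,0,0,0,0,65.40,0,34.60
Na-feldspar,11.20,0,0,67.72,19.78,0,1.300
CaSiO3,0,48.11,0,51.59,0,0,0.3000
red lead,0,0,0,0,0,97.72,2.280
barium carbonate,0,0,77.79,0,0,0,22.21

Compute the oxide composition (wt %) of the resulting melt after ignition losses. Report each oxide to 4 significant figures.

Glass mass = 1911 kg (batch 2215 − LOI 304.1).
Composition: Na2O 4.058%, CaO 19.22%, BaO 3.694%, SiO2 34.32%, Al2O3 18.37%, PbO 20.33%

Each numeric step runs at full precision at each step — values along the way are displayed (rounded to four significant figures) within the worked lines. Each reported figure carries a single rounding — all derived quantities, which include yield, ignition loss, totals, net glass mass, six oxide percentages, are recomputed at full float precision, as quoted within either problem or answer, starting from the weights per 1911 kg of glass.
Delivered oxide masses:
  Na2O: 692.4·0.1120 = 77.55 kg
  CaO: 344.4·0.5603 + 362.5·0.4811 = 367.4 kg
  BaO: 90.76·0.7779 = 70.60 kg
  SiO2: 692.4·0.6772 + 362.5·0.5159 = 655.9 kg
  Al2O3: 327.5·0.6540 + 692.4·0.1978 = 351.1 kg
  PbO: 397.6·0.9772 = 388.5 kg
LOI: 344.4·0.4397 + 327.5·0.3460 + 692.4·0.01300 + 362.5·0.003000 + 397.6·0.02280 + 90.76·0.2221 = 304.1 kg
Resulting glass, batch − LOI: 2215 − 304.1 = 1911 kg (consistent with Σ oxide mass)
wt % = oxide mass / glass mass × 100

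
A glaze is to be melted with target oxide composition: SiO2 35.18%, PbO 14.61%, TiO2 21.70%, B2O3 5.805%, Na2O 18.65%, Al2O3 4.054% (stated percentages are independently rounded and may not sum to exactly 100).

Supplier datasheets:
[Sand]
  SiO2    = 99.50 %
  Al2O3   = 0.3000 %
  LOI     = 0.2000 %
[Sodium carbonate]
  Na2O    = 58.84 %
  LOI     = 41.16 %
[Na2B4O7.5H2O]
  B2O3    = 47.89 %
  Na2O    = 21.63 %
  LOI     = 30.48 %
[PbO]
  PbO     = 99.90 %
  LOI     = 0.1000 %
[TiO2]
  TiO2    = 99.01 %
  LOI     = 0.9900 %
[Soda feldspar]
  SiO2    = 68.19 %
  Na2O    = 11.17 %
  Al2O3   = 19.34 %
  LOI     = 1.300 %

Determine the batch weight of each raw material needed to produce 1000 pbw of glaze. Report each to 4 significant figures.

Batch per 1000 pbw glaze:
  Sand: 212.2 pbw
  Sodium carbonate: 233.2 pbw
  Na2B4O7.5H2O: 121.2 pbw
  PbO: 146.2 pbw
  TiO2: 219.2 pbw
  Soda feldspar: 206.3 pbw
Total batch = 1138 pbw; LOI loss = 138.3 pbw; yield = 87.85%

Values along the way appear rounded to four significant digits when written out; each numeric step holds full float precision in all steps; each reported value is rounded just once — derived quantities, which include the totals, the yield, six oxide percentages, ignition loss, glass mass, are recomputed at exact precision, precisely as stated by the problem or the answer, starting from the weights on 1000 pbw of glass.
Oxide mass targets, per 1000 pbw glaze:
  SiO2: 35.18% × 1000 = 351.8 pbw
  PbO: 14.61% × 1000 = 146.1 pbw
  TiO2: 21.70% × 1000 = 217.0 pbw
  B2O3: 5.805% × 1000 = 58.05 pbw
  Na2O: 18.65% × 1000 = 186.5 pbw
  Al2O3: 4.054% × 1000 = 40.54 pbw
Per-oxide balance check using the reported weights, for the quoted basis mass (every target is met by its sum modulo rounding of the values):
  SiO2: 212.2·0.9950 + 206.3·0.6819 = 351.8 pbw (target 351.8 pbw)
  PbO: 146.2·0.9990 = 146.1 pbw (target 146.1 pbw)
  TiO2: 219.2·0.9901 = 217.0 pbw (target 217.0 pbw)
  B2O3: 121.2·0.4789 = 58.04 pbw (target 58.05 pbw)
  Na2O: 233.2·0.5884 + 121.2·0.2163 + 206.3·0.1117 = 186.5 pbw (target 186.5 pbw)
  Al2O3: 212.2·0.003000 + 206.3·0.1934 = 40.54 pbw (target 40.54 pbw)
Consistency of the glass mass: total batch − LOI = 1000 pbw (targets for the oxides total 1000 pbw; basis as stated: 1000 pbw — differing by rounding only).
Batch total: Σ batch = 1138 pbw; loss to ignition Σ batch·LOI = 138.3 pbw; yield: glass divided by total = 87.85%.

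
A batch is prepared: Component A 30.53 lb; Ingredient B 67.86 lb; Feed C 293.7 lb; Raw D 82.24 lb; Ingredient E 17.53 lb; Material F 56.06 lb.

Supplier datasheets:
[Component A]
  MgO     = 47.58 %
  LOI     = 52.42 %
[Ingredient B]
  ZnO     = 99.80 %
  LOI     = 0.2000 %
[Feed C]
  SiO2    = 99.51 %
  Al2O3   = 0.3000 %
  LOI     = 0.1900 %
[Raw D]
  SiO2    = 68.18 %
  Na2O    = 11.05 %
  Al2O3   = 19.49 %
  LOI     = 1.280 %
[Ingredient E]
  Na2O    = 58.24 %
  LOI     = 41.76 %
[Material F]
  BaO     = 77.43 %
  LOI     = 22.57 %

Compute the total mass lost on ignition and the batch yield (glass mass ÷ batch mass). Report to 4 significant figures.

Rounding to 4 significant figures governs each working value as displayed — the working math maintains full precision at each step — every reported value includes exactly one rounding; all derived quantities, including the totals, net glass mass, LOI, six oxide percentages, yield, are carried using the weight values per 510.2 lb of glass at exact precision as given in the problem or the answer.
LOI of each material in turn:
  Component A: 30.53 × 0.5242 = 16.00 lb
  Ingredient B: 67.86 × 0.002000 = 0.1357 lb
  Feed C: 293.7 × 0.001900 = 0.5580 lb
  Raw D: 82.24 × 0.01280 = 1.053 lb
  Ingredient E: 17.53 × 0.4176 = 7.321 lb
  Material F: 56.06 × 0.2257 = 12.65 lb
Total LOI = 37.72 lb
Glass = batch − LOI = 547.9 − 37.72 = 510.2 lb

LOI loss = 37.72 lb; glass = 510.2 lb; yield = 93.12%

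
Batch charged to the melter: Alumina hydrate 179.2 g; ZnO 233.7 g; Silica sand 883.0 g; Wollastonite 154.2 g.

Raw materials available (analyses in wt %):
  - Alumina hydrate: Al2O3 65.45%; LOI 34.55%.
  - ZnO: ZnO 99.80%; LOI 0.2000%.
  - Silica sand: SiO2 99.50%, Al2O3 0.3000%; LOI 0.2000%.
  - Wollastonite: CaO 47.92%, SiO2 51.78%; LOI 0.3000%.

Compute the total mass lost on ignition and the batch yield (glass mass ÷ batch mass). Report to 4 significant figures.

LOI loss = 64.61 g; glass = 1385 g; yield = 95.54%

Full float precision is held through every step; working values are shown, rounded to 4 significant figures, across the worked steps. A single rounding finalizes each reported figure; the derived quantities (the totals, net glass mass, LOI, the four compositions, the yield) are re-derived from the weighed amounts at 1385 g of glass at full precision, precisely as stated by the question or the answer.
Each material's LOI contribution:
  Alumina hydrate: 179.2 × 0.3455 = 61.91 g
  ZnO: 233.7 × 0.002000 = 0.4674 g
  Silica sand: 883.0 × 0.002000 = 1.766 g
  Wollastonite: 154.2 × 0.003000 = 0.4626 g
Total LOI = 64.61 g
Glass = batch − LOI = 1450 − 64.61 = 1385 g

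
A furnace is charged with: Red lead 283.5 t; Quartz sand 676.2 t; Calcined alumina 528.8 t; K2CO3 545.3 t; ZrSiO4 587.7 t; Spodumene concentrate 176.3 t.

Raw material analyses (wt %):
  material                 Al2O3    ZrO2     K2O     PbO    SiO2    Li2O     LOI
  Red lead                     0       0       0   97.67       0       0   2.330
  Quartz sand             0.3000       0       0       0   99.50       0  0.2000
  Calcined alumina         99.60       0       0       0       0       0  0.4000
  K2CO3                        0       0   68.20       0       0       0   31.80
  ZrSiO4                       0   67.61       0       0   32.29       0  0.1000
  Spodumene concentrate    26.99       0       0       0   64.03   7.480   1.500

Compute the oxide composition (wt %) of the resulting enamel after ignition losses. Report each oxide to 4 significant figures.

Glass mass = 2611 t (batch 2798 − LOI 186.7).
Composition: Al2O3 22.07%, ZrO2 15.22%, K2O 14.24%, PbO 10.60%, SiO2 37.36%, Li2O 0.5050%

Rounding to 4 significant figures governs each in-between result as shown — the working math maintains full precision in all steps. Each reported number includes exactly one rounding — the derived quantities, including yield, net glass mass, the totals, LOI, six oxide percentages, are rebuilt using the weight values per 2611 t of glass at exact precision exactly as printed in either problem or answer.
Oxide-by-oxide delivered mass:
  Al2O3: 676.2·0.003000 + 528.8·0.9960 + 176.3·0.2699 = 576.3 t
  ZrO2: 587.7·0.6761 = 397.3 t
  K2O: 545.3·0.6820 = 371.9 t
  PbO: 283.5·0.9767 = 276.9 t
  SiO2: 676.2·0.9950 + 587.7·0.3229 + 176.3·0.6403 = 975.5 t
  Li2O: 176.3·0.07480 = 13.19 t
LOI: 283.5·0.02330 + 676.2·0.002000 + 528.8·0.004000 + 545.3·0.3180 + 587.7·0.001000 + 176.3·0.01500 = 186.7 t
Glass = total batch minus LOI = 2798 − 186.7 = 2611 t (matching Σ of the oxides)
percent share: oxide ÷ glass, ×100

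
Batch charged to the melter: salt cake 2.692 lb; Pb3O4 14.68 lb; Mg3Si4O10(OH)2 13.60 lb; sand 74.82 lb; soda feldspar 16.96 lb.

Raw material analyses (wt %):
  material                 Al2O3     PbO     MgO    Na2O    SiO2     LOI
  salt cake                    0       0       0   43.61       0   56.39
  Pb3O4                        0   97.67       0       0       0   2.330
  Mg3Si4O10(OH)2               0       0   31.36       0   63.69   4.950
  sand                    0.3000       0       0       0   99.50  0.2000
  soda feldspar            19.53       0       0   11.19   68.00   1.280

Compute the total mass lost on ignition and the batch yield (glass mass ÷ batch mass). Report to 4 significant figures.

LOI loss = 2.900 lb; glass = 119.9 lb; yield = 97.64%

Full precision is kept in every operation; rounding to four significant figures governs each mid-chain value as shown. Every reported result takes a single rounding. Derived quantities are computed in exact precision (the totals, the yield, the five compositions, glass mass, ignition loss) from the batch weights on 119.9 lb of glass as given in the problem or answer text.
Per-material ignition loss:
  salt cake: 2.692 × 0.5639 = 1.518 lb
  Pb3O4: 14.68 × 0.02330 = 0.3420 lb
  Mg3Si4O10(OH)2: 13.60 × 0.04950 = 0.6732 lb
  sand: 74.82 × 0.002000 = 0.1496 lb
  soda feldspar: 16.96 × 0.01280 = 0.2171 lb
Total LOI = 2.900 lb
Glass = batch − LOI = 122.8 − 2.900 = 119.9 lb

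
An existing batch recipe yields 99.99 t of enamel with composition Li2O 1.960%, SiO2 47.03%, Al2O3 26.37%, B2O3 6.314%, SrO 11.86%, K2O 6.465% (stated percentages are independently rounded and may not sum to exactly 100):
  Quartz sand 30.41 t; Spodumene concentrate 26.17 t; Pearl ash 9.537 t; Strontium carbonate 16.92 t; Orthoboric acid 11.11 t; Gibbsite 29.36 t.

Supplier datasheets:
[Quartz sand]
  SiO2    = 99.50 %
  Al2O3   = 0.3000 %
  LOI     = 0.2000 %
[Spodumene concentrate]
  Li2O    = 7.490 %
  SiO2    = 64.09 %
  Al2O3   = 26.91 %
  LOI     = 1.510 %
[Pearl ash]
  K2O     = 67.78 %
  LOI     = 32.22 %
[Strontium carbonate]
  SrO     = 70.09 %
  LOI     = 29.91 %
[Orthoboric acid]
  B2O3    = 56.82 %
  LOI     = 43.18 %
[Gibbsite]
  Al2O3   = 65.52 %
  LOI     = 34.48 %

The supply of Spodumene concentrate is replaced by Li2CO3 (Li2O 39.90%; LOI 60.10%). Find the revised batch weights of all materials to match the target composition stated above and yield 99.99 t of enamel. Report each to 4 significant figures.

Every computation maintains full precision through the solve — intermediates are shown (rounded to 4 significant figures) as written — every reported value is rounded only once. The derived quantities are re-derived using the weight values at 99.99 t of glass at exact precision (six oxide percentages, the totals, glass mass, yield, LOI), precisely as stated by the problem or the answer.
Target masses of each oxide per 99.99 t enamel:
  Li2O: 1.960% × 99.99 = 1.960 t
  SiO2: 47.03% × 99.99 = 47.03 t
  Al2O3: 26.37% × 99.99 = 26.37 t
  B2O3: 6.314% × 99.99 = 6.313 t
  SrO: 11.86% × 99.99 = 11.86 t
  K2O: 6.465% × 99.99 = 6.464 t
Balance tally, oxide-wise, applying the batch weights above, versus the basis set out (delivered sums recover each target up to rounding of the answer):
  Li2O: 4.912·0.3990 = 1.960 t (target 1.960 t)
  SiO2: 47.26·0.9950 = 47.02 t (target 47.03 t)
  Al2O3: 47.26·0.003000 + 40.03·0.6552 = 26.37 t (target 26.37 t)
  B2O3: 11.11·0.5682 = 6.313 t (target 6.313 t)
  SrO: 16.92·0.7009 = 11.86 t (target 11.86 t)
  K2O: 9.537·0.6778 = 6.464 t (target 6.464 t)
Mass balance on the glass: Σ batch − LOI loss = 99.99 t (oxide target masses add up to 99.99 t; stated basis 99.99 t — gaps are rounding artifacts).
Batch grand total — Σ batch = 129.8 t; LOI loss = Σ batch·LOI = 29.78 t; the yield ratio, glass ÷ batch: 77.05%.

Revised batch per 99.99 t enamel:
  Quartz sand: 47.26 t
  Li2CO3: 4.912 t
  Pearl ash: 9.537 t
  Strontium carbonate: 16.92 t
  Orthoboric acid: 11.11 t
  Gibbsite: 40.03 t
Total batch = 129.8 t; LOI loss = 29.78 t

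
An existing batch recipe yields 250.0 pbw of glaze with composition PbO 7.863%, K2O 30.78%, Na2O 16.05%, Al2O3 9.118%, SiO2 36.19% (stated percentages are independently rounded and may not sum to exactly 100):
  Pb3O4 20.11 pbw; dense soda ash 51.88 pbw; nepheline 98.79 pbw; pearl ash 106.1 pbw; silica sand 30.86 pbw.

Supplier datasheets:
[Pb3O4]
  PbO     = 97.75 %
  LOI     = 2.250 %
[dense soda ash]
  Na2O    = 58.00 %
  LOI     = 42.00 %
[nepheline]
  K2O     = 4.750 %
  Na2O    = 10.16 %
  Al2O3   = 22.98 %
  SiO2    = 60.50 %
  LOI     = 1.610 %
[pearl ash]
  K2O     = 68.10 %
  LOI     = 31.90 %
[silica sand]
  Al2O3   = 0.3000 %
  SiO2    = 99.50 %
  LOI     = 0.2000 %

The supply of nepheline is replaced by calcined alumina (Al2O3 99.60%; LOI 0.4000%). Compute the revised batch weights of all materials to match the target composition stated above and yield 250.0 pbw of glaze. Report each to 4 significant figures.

Mid-chain values are rounded off to 4 significant digits as shown — the whole derivation runs at full precision from first step to last. Each reported result includes exactly one rounding; all derived quantities are carried from the batch weights at 250.0 pbw of glass at full precision (the totals, yield, glass mass, five oxide percentages, LOI), as given in either problem or answer.
Target masses of each oxide per 250.0 pbw glaze:
  PbO: 7.863% × 250.0 = 19.66 pbw
  K2O: 30.78% × 250.0 = 76.95 pbw
  Na2O: 16.05% × 250.0 = 40.12 pbw
  Al2O3: 9.118% × 250.0 = 22.80 pbw
  SiO2: 36.19% × 250.0 = 90.48 pbw
Oxide-by-oxide audit from the weights as reported, relative to the basis at hand (target by target, the sums agree given rounding of the digits):
  PbO: 20.11·0.9775 = 19.66 pbw (target 19.66 pbw)
  K2O: 113.0·0.6810 = 76.95 pbw (target 76.95 pbw)
  Na2O: 69.18·0.5800 = 40.12 pbw (target 40.12 pbw)
  Al2O3: 22.61·0.9960 + 90.93·0.003000 = 22.79 pbw (target 22.80 pbw)
  SiO2: 90.93·0.9950 = 90.48 pbw (target 90.48 pbw)
Glass-mass sanity pass: Σ batch − LOI loss = 250.0 pbw (the targets, summed, come to 250.0 pbw; versus the stated basis of 250.0 pbw — rounding explains the deltas).
Batch grand total — Σ batch = 315.8 pbw; the LOI term Σ batch·LOI equals 65.83 pbw; yield = glass ÷ total batch = 79.16%.

Revised batch per 250.0 pbw glaze:
  Pb3O4: 20.11 pbw
  dense soda ash: 69.18 pbw
  calcined alumina: 22.61 pbw
  pearl ash: 113.0 pbw
  silica sand: 90.93 pbw
Total batch = 315.8 pbw; LOI loss = 65.83 pbw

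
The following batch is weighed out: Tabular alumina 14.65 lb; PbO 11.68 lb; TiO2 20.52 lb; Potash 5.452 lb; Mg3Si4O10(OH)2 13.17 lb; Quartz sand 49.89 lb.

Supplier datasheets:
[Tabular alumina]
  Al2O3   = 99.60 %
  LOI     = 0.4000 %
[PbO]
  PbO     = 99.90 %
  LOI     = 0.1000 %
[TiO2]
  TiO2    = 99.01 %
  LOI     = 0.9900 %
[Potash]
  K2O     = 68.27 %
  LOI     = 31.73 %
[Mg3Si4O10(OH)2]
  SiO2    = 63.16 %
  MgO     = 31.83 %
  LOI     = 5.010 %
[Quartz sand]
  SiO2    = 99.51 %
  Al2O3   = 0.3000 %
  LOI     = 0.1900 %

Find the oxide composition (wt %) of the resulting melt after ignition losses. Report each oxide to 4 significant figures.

Mid-chain values appear (rounded to four significant digits) across the worked steps; each numeric step maintains exact precision in every operation — a single rounding completes each reported number. Derived quantities, which include yield, the six compositions, totals, LOI, glass mass, are rebuilt at full float precision, as given in either problem or answer, using the weight values at 112.6 lb of glass.
Oxide masses out of the charge:
  SiO2: 13.17·0.6316 + 49.89·0.9951 = 57.96 lb
  MgO: 13.17·0.3183 = 4.192 lb
  PbO: 11.68·0.9990 = 11.67 lb
  K2O: 5.452·0.6827 = 3.722 lb
  TiO2: 20.52·0.9901 = 20.32 lb
  Al2O3: 14.65·0.9960 + 49.89·0.003000 = 14.74 lb
LOI: 14.65·0.004000 + 11.68·0.001000 + 20.52·0.009900 + 5.452·0.3173 + 13.17·0.05010 + 49.89·0.001900 = 2.758 lb
Glass mass = batch − LOI = 115.4 − 2.758 = 112.6 lb (the oxide masses sum to this)
each wt % is 100 × oxide ÷ glass

Glass mass = 112.6 lb (batch 115.4 − LOI 2.758).
Composition: SiO2 51.48%, MgO 3.723%, PbO 10.36%, K2O 3.305%, TiO2 18.04%, Al2O3 13.09%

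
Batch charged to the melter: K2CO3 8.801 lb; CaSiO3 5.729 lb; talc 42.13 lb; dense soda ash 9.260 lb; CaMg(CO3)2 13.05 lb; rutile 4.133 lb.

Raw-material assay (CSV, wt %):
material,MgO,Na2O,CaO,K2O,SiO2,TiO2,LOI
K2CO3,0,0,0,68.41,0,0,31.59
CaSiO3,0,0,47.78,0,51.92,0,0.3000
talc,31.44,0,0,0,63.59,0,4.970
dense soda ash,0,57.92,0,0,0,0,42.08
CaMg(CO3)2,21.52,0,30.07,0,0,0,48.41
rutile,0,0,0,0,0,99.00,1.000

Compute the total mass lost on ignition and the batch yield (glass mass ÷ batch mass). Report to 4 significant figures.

Mid-chain values are shown (rounded to 4 significant digits) alongside each step — the working math holds full float precision throughout — each reported figure is rounded once only — all derived quantities, including the totals, LOI, yield, the six compositions, net glass mass, are re-derived starting from the weights per 67.96 lb of glass at full precision, as they appear in problem or answer.
Material-by-material LOI:
  K2CO3: 8.801 × 0.3159 = 2.780 lb
  CaSiO3: 5.729 × 0.003000 = 0.01719 lb
  talc: 42.13 × 0.04970 = 2.094 lb
  dense soda ash: 9.260 × 0.4208 = 3.897 lb
  CaMg(CO3)2: 13.05 × 0.4841 = 6.318 lb
  rutile: 4.133 × 0.01000 = 0.04133 lb
Total LOI = 15.15 lb
Glass = batch − LOI = 83.10 − 15.15 = 67.96 lb

LOI loss = 15.15 lb; glass = 67.96 lb; yield = 81.77%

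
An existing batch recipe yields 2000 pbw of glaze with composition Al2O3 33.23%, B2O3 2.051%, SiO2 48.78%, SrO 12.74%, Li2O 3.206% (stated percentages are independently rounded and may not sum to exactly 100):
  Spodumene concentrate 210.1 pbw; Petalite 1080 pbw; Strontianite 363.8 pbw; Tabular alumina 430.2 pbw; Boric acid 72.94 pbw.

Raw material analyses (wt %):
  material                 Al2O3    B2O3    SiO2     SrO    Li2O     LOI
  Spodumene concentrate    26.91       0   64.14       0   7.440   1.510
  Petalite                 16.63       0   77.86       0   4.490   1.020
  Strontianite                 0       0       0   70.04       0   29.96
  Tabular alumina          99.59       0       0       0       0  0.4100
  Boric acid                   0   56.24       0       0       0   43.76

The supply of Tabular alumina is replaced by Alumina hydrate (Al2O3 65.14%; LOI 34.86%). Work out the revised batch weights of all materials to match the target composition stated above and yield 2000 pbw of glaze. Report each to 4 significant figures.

Working values are displayed, with 4-significant-digit rounding, in the working; exact precision is kept end to end; every reported figure receives exactly one rounding; the derived quantities, including ignition loss, yield, five oxide percentages, totals, net glass mass, are computed from the batch weights for 2000 pbw of glass in full precision as quoted within the problem or the answer.
Target oxide masses per 2000 pbw glaze:
  Al2O3: 33.23% × 2000 = 664.6 pbw
  B2O3: 2.051% × 2000 = 41.02 pbw
  SiO2: 48.78% × 2000 = 975.6 pbw
  SrO: 12.74% × 2000 = 254.8 pbw
  Li2O: 3.206% × 2000 = 64.12 pbw
Sums-versus-targets review working from each reported weight, against the basis in use (sum by sum, the targets are met exact up to rounding of places):
  Al2O3: 210.1·0.2691 + 1080·0.1663 + 657.8·0.6514 = 664.6 pbw (target 664.6 pbw)
  B2O3: 72.94·0.5624 = 41.02 pbw (target 41.02 pbw)
  SiO2: 210.1·0.6414 + 1080·0.7786 = 975.6 pbw (target 975.6 pbw)
  SrO: 363.8·0.7004 = 254.8 pbw (target 254.8 pbw)
  Li2O: 210.1·0.07440 + 1080·0.04490 = 64.12 pbw (target 64.12 pbw)
Consistency of the glass mass: Σ batch − LOI loss = 2000 pbw (oxide target masses add up to 2000 pbw; against the stated basis, 2000 pbw — any gap is answer rounding).
Total batch = Σ batch = 2385 pbw; LOI removed, Σ of batch·LOI: 384.4 pbw; as yield: glass ÷ batch → 83.88%.

Revised batch per 2000 pbw glaze:
  Spodumene concentrate: 210.1 pbw
  Petalite: 1080 pbw
  Strontianite: 363.8 pbw
  Alumina hydrate: 657.8 pbw
  Boric acid: 72.94 pbw
Total batch = 2385 pbw; LOI loss = 384.4 pbw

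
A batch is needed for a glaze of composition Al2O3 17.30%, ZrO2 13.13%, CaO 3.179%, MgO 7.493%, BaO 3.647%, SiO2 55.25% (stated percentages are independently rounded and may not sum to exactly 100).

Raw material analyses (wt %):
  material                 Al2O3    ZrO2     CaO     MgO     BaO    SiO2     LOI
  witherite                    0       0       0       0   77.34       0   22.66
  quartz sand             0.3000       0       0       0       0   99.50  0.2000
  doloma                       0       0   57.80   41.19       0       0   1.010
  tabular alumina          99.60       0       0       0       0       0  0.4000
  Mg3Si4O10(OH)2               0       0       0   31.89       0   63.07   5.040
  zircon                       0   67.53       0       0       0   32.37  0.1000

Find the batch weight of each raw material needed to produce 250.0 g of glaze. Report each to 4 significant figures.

All internal work runs at full precision all the way through. Intermediates are shown, rounded to four significant figures, in the working; a single rounding completes each reported value. Derived quantities (LOI, the yield, glass mass, the six compositions, totals) are computed from the batch weights at 250.0 g of glass in full float precision, exactly as shown in either problem or answer.
Target masses of each oxide per 250.0 g glaze:
  Al2O3: 17.30% × 250.0 = 43.25 g
  ZrO2: 13.13% × 250.0 = 32.83 g
  CaO: 3.179% × 250.0 = 7.948 g
  MgO: 7.493% × 250.0 = 18.73 g
  BaO: 3.647% × 250.0 = 9.118 g
  SiO2: 55.25% × 250.0 = 138.1 g
Per-oxide balance check from the weights as reported, on the stated basis (summed amounts equal target values given rounding of the digits):
  Al2O3: 97.03·0.003000 + 43.13·0.9960 = 43.25 g (target 43.25 g)
  ZrO2: 48.61·0.6753 = 32.83 g (target 32.83 g)
  CaO: 13.75·0.5780 = 7.947 g (target 7.948 g)
  MgO: 13.75·0.4119 + 40.98·0.3189 = 18.73 g (target 18.73 g)
  BaO: 11.79·0.7734 = 9.118 g (target 9.118 g)
  SiO2: 97.03·0.9950 + 40.98·0.6307 + 48.61·0.3237 = 138.1 g (target 138.1 g)
Glass mass check: total charge less LOI = 250.0 g (the targets, summed, come to 250.0 g; stated basis 250.0 g — a pure rounding effect).
Whole-batch sum: Σ batch = 255.3 g; loss to ignition Σ batch·LOI = 5.291 g; yield, glass over the total, = 97.93%.

Batch per 250.0 g glaze:
  witherite: 11.79 g
  quartz sand: 97.03 g
  doloma: 13.75 g
  tabular alumina: 43.13 g
  Mg3Si4O10(OH)2: 40.98 g
  zircon: 48.61 g
Total batch = 255.3 g; LOI loss = 5.291 g; yield = 97.93%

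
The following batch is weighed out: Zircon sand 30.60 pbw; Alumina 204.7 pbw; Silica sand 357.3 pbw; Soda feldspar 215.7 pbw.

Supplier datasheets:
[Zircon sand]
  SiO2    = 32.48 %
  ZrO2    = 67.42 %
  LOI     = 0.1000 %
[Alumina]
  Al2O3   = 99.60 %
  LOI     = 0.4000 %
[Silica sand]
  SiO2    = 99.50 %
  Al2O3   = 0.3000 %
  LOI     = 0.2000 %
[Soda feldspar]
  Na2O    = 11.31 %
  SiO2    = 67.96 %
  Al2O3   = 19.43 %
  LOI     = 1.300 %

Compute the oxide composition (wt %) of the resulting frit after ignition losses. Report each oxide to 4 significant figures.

Glass mass = 803.9 pbw (batch 808.3 − LOI 4.368).
Composition: Na2O 3.035%, SiO2 63.69%, ZrO2 2.566%, Al2O3 30.71%

Intermediates are shown rounded to 4 significant figures when written out; all arithmetic holds exact precision through every step — every reported number undergoes a single rounding. The derived quantities are computed at full float precision (the yield, the four compositions, totals, ignition loss, net glass mass) from the batch weights for 803.9 pbw of glass, precisely as stated by problem or answer.
Delivered oxide masses:
  Na2O: 215.7·0.1131 = 24.40 pbw
  SiO2: 30.60·0.3248 + 357.3·0.9950 + 215.7·0.6796 = 512.0 pbw
  ZrO2: 30.60·0.6742 = 20.63 pbw
  Al2O3: 204.7·0.9960 + 357.3·0.003000 + 215.7·0.1943 = 246.9 pbw
LOI: 30.60·0.001000 + 204.7·0.004000 + 357.3·0.002000 + 215.7·0.01300 = 4.368 pbw
batch − LOI leaves glass = 808.3 − 4.368 = 803.9 pbw (= Σ oxide masses)
wt %: oxide over glass, times 100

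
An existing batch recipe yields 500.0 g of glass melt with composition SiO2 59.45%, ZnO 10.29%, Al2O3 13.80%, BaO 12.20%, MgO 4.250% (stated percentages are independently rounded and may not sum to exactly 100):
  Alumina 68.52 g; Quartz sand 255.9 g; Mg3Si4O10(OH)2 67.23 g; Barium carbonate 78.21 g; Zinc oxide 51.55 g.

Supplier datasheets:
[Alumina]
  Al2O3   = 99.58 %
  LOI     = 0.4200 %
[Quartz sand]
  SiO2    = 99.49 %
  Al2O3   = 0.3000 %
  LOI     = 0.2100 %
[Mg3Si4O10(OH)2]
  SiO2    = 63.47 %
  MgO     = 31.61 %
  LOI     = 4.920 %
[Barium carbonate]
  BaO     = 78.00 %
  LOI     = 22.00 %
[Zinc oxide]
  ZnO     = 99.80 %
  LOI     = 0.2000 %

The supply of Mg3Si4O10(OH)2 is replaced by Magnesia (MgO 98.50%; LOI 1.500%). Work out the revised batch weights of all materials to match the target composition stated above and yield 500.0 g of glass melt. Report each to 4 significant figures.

Revised batch per 500.0 g glass melt:
  Alumina: 68.39 g
  Quartz sand: 298.8 g
  Magnesia: 21.57 g
  Barium carbonate: 78.21 g
  Zinc oxide: 51.55 g
Total batch = 518.5 g; LOI loss = 18.55 g

The working math runs at full float precision at each step — the intermediate values are printed rounded to four significant figures as written — each reported result carries a single rounding. Derived quantities are recomputed from the batch weights for 500.0 g of glass at full float precision (the totals, yield, ignition loss, glass mass, the five compositions), as set out in question or answer.
Target oxide masses per 500.0 g glass melt:
  SiO2: 59.45% × 500.0 = 297.2 g
  ZnO: 10.29% × 500.0 = 51.45 g
  Al2O3: 13.80% × 500.0 = 69.00 g
  BaO: 12.20% × 500.0 = 61.00 g
  MgO: 4.250% × 500.0 = 21.25 g
Verifying the oxide balance given the weights on record, for the quoted basis mass (sum by sum, the targets are met inside rounding margins):
  SiO2: 298.8·0.9949 = 297.3 g (target 297.2 g)
  ZnO: 51.55·0.9980 = 51.45 g (target 51.45 g)
  Al2O3: 68.39·0.9958 + 298.8·0.003000 = 69.00 g (target 69.00 g)
  BaO: 78.21·0.7800 = 61.00 g (target 61.00 g)
  MgO: 21.57·0.9850 = 21.25 g (target 21.25 g)
Consistency of the glass mass: batch Σ − ignition loss = 500.0 g (the targets, summed, come to 500.0 g; with the basis standing at 500.0 g — rounding explains the deltas).
Total batch = Σ batch = 518.5 g; LOI removed, Σ of batch·LOI: 18.55 g; the yield ratio, glass ÷ batch: 96.42%.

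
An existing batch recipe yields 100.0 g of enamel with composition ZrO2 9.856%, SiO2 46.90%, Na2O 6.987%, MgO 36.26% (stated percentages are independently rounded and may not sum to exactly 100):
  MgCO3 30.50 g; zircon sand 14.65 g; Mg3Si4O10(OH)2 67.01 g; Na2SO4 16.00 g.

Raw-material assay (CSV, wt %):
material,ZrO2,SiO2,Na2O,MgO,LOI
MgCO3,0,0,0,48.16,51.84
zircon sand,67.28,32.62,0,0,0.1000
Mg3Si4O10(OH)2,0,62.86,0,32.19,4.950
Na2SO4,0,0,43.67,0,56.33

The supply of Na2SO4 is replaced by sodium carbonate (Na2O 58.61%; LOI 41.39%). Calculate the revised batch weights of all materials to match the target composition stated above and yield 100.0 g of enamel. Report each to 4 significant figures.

Revised batch per 100.0 g enamel:
  MgCO3: 30.50 g
  zircon sand: 14.65 g
  Mg3Si4O10(OH)2: 67.01 g
  sodium carbonate: 11.92 g
Total batch = 124.1 g; LOI loss = 24.08 g

Intermediates are rounded to four significant figures when quoted. The working math runs at exact precision from first step to last. Each reported value takes a single rounding; all derived quantities are computed from the weighed amounts per 100.0 g of glass in exact precision (four oxide percentages, yield, ignition loss, totals, glass mass) as given in the problem or the answer.
Oxide mass targets, per 100.0 g enamel:
  ZrO2: 9.856% × 100.0 = 9.856 g
  SiO2: 46.90% × 100.0 = 46.90 g
  Na2O: 6.987% × 100.0 = 6.987 g
  MgO: 36.26% × 100.0 = 36.26 g
Oxide-by-oxide audit on the weights just shown, relative to the basis at hand (delivered sums recover each target up to rounding of the answer):
  ZrO2: 14.65·0.6728 = 9.857 g (target 9.856 g)
  SiO2: 14.65·0.3262 + 67.01·0.6286 = 46.90 g (target 46.90 g)
  Na2O: 11.92·0.5861 = 6.986 g (target 6.987 g)
  MgO: 30.50·0.4816 + 67.01·0.3219 = 36.26 g (target 36.26 g)
Glass-mass bookkeeping: batch Σ − ignition loss = 100.0 g (per-oxide target masses sum to 100.0 g; with the basis standing at 100.0 g — any gap is answer rounding).
Batch total: Σ batch = 124.1 g; loss to ignition Σ batch·LOI = 24.08 g; glass ÷ batch gives a yield of 80.60%.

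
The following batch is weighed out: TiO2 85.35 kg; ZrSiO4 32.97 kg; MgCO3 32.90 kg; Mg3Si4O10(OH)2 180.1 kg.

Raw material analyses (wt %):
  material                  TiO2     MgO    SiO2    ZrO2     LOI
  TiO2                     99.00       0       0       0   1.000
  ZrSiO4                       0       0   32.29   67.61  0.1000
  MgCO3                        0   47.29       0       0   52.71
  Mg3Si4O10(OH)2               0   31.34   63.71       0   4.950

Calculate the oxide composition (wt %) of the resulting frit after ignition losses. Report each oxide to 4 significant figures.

The whole derivation runs at exact precision from first step to last — intermediates appear (rounded to 4 significant digits) as written; every reported number includes exactly one rounding; all derived quantities are carried from the batch weights per 304.2 kg of glass in exact precision (ignition loss, yield, glass mass, the totals, four oxide percentages) as written in either problem or answer.
Delivered oxide masses:
  TiO2: 85.35·0.9900 = 84.50 kg
  MgO: 32.90·0.4729 + 180.1·0.3134 = 72.00 kg
  SiO2: 32.97·0.3229 + 180.1·0.6371 = 125.4 kg
  ZrO2: 32.97·0.6761 = 22.29 kg
LOI: 85.35·0.01000 + 32.97·0.001000 + 32.90·0.5271 + 180.1·0.04950 = 27.14 kg
Glass = total batch minus LOI = 331.3 − 27.14 = 304.2 kg (matching Σ of the oxides)
percent by weight: oxide/glass ×100

Glass mass = 304.2 kg (batch 331.3 − LOI 27.14).
Composition: TiO2 27.78%, MgO 23.67%, SiO2 41.22%, ZrO2 7.328%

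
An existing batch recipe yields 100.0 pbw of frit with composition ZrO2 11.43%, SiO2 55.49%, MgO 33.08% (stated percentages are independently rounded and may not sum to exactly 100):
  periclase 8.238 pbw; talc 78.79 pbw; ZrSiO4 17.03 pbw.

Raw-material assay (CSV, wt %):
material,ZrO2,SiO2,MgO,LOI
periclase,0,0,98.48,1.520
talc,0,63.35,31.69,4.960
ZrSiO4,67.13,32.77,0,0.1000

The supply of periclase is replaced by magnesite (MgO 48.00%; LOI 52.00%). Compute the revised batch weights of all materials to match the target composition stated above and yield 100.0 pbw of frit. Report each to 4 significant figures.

Revised batch per 100.0 pbw frit:
  magnesite: 16.90 pbw
  talc: 78.79 pbw
  ZrSiO4: 17.03 pbw
Total batch = 112.7 pbw; LOI loss = 12.71 pbw

Rounding to 4 significant figures applies to each intermediate as shown; the whole derivation keeps full float precision in all steps. Each reported result includes exactly one rounding; the derived quantities, which include glass mass, totals, ignition loss, the three compositions, the yield, are rebuilt at exact precision, exactly as printed in the problem or answer text, using the weight values for 100.0 pbw of glass.
Oxide-by-oxide targets in 100.0 pbw frit:
  ZrO2: 11.43% × 100.0 = 11.43 pbw
  SiO2: 55.49% × 100.0 = 55.49 pbw
  MgO: 33.08% × 100.0 = 33.08 pbw
A balance pass over the oxides, using the reported weights, against the basis in use (sums match the target masses inside rounding margins):
  ZrO2: 17.03·0.6713 = 11.43 pbw (target 11.43 pbw)
  SiO2: 78.79·0.6335 + 17.03·0.3277 = 55.49 pbw (target 55.49 pbw)
  MgO: 16.90·0.4800 + 78.79·0.3169 = 33.08 pbw (target 33.08 pbw)
Glass-mass closure: batch Σ − ignition loss = 100.0 pbw (summing oxide targets gives 100.0 pbw; with the basis standing at 100.0 pbw — rounding explains the deltas).
Batch grand total — Σ batch = 112.7 pbw; LOI loss = Σ batch·LOI = 12.71 pbw; yield = glass ÷ total batch = 88.72%.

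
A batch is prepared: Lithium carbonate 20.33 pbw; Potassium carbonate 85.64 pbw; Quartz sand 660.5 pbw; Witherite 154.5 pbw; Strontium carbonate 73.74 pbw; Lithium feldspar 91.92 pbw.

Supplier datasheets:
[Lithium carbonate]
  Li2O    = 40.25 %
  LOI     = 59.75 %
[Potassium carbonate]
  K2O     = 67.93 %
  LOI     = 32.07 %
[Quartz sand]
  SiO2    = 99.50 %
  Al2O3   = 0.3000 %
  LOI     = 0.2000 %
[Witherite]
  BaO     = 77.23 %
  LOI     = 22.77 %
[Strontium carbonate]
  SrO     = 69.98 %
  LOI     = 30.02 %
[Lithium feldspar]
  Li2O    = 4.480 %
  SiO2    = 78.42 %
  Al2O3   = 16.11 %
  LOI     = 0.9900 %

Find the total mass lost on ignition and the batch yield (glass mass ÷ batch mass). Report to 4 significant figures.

LOI loss = 99.16 pbw; glass = 987.5 pbw; yield = 90.87%

The working math runs at exact precision at each step — in-progress results are rounded to 4 significant digits as shown. A single rounding completes each reported result — derived quantities are carried starting from the weights for 987.5 pbw of glass at exact precision (yield, LOI, the six compositions, glass mass, totals) precisely as stated by either problem or answer.
Material-by-material LOI:
  Lithium carbonate: 20.33 × 0.5975 = 12.15 pbw
  Potassium carbonate: 85.64 × 0.3207 = 27.46 pbw
  Quartz sand: 660.5 × 0.002000 = 1.321 pbw
  Witherite: 154.5 × 0.2277 = 35.18 pbw
  Strontium carbonate: 73.74 × 0.3002 = 22.14 pbw
  Lithium feldspar: 91.92 × 0.009900 = 0.9100 pbw
Total LOI = 99.16 pbw
Glass = batch − LOI = 1087 − 99.16 = 987.5 pbw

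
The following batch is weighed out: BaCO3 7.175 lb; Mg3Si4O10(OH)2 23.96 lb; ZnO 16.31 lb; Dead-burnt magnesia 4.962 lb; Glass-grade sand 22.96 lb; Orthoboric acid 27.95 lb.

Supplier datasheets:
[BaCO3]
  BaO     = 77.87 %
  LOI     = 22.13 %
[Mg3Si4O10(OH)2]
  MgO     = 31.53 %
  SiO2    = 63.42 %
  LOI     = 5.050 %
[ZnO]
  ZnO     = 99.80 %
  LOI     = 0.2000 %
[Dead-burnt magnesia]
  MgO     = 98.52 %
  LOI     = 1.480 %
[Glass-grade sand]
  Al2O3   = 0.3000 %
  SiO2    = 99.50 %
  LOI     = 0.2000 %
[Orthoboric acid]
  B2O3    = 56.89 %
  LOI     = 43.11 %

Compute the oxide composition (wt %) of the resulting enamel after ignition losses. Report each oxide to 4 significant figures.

Glass mass = 88.32 lb (batch 103.3 − LOI 15.00).
Composition: BaO 6.326%, MgO 14.09%, ZnO 18.43%, Al2O3 0.07799%, B2O3 18.00%, SiO2 43.07%

Working values are displayed (rounded to 4 significant digits) in the printout; each numeric step carries full precision all the way through; each reported figure is rounded just once. Derived quantities (net glass mass, the totals, the six compositions, the yield, ignition loss) are rebuilt in full precision from the weighed amounts on 88.32 lb of glass, exactly as printed in problem or answer.
Oxide-by-oxide delivered mass:
  BaO: 7.175·0.7787 = 5.587 lb
  MgO: 23.96·0.3153 + 4.962·0.9852 = 12.44 lb
  ZnO: 16.31·0.9980 = 16.28 lb
  Al2O3: 22.96·0.003000 = 0.06888 lb
  B2O3: 27.95·0.5689 = 15.90 lb
  SiO2: 23.96·0.6342 + 22.96·0.9950 = 38.04 lb
LOI: 7.175·0.2213 + 23.96·0.05050 + 16.31·0.002000 + 4.962·0.01480 + 22.96·0.002000 + 27.95·0.4311 = 15.00 lb
batch − LOI leaves glass = 103.3 − 15.00 = 88.32 lb (equal to the oxide-mass sum)
percent by weight: oxide/glass ×100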